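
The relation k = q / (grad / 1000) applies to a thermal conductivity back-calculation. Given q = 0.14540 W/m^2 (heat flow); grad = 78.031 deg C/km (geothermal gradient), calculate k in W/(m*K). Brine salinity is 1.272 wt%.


k = q / (grad / 1000)
k = 0.14540 / (78.031 / 1000)
k = 1.8634 W/(m*K)


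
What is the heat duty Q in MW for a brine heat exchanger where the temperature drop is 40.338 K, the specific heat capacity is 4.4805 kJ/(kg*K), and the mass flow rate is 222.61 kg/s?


Q = mdot * cp * dT / 1000
Q = 222.61 * 4.4805 * 40.338 / 1000
Q = 40.233 MW


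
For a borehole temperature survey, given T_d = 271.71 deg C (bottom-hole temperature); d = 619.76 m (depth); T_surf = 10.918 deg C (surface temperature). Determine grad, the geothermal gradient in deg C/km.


grad = (T_d - T_surf) / d * 1000
grad = (271.71 - 10.918) / 619.76 * 1000
grad = 420.80 deg C/km


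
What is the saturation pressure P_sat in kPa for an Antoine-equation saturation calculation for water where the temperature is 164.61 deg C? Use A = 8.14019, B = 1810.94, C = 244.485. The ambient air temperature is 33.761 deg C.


P_sat = 10^(A - B/(C + T)) / 760 * 0.101325
P_sat = 10^(8.14019 - 1810.94/(244.485 + 164.61)) / 760 * 0.101325
P_sat = 0.6892790 MPa
Convert: 0.6892790 MPa * 1000.0 = 689.28 kPa
P_sat = 689.28 kPa


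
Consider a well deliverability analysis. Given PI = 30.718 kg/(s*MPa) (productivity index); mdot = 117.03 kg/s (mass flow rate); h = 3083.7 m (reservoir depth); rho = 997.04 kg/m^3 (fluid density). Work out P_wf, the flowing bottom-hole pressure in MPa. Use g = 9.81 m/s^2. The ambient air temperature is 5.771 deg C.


Step 1: P_i = rho*g*h/1e6 = 997.04*9.81*3083.7/1e6 = 30.16155 MPa
Step 2: P_wf = P_i - mdot/PI = 30.16155 - 117.03/30.718 = 26.352 MPa
P_wf = 26.352 MPa


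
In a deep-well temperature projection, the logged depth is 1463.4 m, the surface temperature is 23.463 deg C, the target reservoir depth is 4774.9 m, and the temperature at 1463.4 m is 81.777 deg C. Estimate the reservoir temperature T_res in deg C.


Step 1: grad = (T_d1 - T_surf)/d1 * 1000 = (81.777 - 23.463)/1463.4 * 1000 = 39.84830 deg C/km
Step 2: T_res = T_surf + grad*d2/1000 = 23.463 + 39.84830*4774.9/1000 = 213.73 deg C
T_res = 213.73 deg C


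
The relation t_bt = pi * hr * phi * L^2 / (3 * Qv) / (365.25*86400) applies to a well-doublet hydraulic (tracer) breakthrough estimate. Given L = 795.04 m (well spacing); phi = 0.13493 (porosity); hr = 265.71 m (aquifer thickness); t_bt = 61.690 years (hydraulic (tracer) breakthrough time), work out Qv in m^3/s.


Qv = pi*hr*phi*L^2 / (3*t_bt*365.25*86400)
Qv = pi*265.71*0.13493*795.04^2 / (3*61.690*365.25*86400)
Qv = 0.012190 m^3/s


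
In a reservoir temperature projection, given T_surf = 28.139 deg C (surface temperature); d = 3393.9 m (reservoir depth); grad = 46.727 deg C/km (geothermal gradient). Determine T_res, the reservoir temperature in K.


T_res = T_surf + grad * d / 1000
T_res = 28.139 + 46.727 * 3393.9 / 1000
T_res = 186.7258 deg C
Convert to K: 186.7258 + 273.15 = 459.88 K
T_res = 459.88 K


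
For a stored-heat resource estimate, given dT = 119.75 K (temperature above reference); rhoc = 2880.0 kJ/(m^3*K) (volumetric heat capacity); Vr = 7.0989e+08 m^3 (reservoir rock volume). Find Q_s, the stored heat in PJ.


Q_s = Vr * rhoc * dT / 1e12
Q_s = 7.0989e+08 * 2880.0 * 119.75 / 1e12
Q_s = 244.83 PJ


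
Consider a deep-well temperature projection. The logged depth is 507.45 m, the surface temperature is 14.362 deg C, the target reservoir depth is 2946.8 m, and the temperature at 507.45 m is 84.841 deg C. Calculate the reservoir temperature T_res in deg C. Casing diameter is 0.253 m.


Step 1: grad = (T_d1 - T_surf)/d1 * 1000 = (84.841 - 14.362)/507.45 * 1000 = 138.8886 deg C/km
Step 2: T_res = T_surf + grad*d2/1000 = 14.362 + 138.8886*2946.8/1000 = 423.64 deg C
T_res = 423.64 deg C


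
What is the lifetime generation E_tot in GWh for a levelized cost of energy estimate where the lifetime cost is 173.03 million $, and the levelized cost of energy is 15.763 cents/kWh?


E_tot = C_tot / LCOE * 100
E_tot = 173.03 / 15.763 * 100
E_tot = 1097.7 GWh


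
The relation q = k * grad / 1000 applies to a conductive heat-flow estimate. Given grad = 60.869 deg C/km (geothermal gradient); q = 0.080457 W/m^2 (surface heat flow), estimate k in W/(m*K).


k = q * 1000 / grad
k = 0.080457 * 1000 / 60.869
k = 1.3218 W/(m*K)


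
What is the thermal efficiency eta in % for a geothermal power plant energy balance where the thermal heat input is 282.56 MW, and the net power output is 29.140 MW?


eta = W_net / Q_in * 100
eta = 29.140 / 282.56 * 100
eta = 10.313 %


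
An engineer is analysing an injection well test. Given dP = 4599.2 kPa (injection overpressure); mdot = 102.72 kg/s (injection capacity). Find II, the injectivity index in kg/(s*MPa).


II = mdot * 1000 / dP
II = 102.72 * 1000 / 4599.2
II = 22.334 kg/(s*MPa)


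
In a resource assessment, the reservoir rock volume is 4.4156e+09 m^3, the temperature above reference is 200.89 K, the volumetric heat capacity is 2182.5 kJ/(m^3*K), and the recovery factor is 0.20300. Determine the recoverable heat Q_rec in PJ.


Step 1: Q_s = Vr*rhoc*dT/1e12 = 4.4156e+09*2182.5*200.89/1e12 = 1935.986 PJ
Step 2: Q_rec = Q_s * RF = 1935.986 * 0.203 = 393.01 PJ
Q_rec = 393.01 PJ


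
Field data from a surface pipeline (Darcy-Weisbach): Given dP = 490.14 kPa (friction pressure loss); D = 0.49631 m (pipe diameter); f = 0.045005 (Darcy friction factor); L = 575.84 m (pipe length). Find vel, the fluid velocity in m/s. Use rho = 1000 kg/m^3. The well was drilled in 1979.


vel = sqrt(dP*1000*2*D / (f*L*rho))
vel = sqrt(490.14*1000*2*0.49631 / (0.045005*575.84*1000))
vel = 4.3328 m/s


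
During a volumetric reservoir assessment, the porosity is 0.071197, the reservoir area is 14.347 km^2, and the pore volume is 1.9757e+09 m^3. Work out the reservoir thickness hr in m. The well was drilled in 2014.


hr = Vp / (A * 1e6 * phi)
hr = 1.9757e+09 / (14.347 * 1e6 * 0.071197)
hr = 1934.2 m


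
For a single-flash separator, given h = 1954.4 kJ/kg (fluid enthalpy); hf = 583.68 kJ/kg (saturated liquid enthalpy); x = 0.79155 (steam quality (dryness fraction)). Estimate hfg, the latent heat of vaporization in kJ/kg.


hfg = (h - hf) / x
hfg = (1954.4 - 583.68) / 0.79155
hfg = 1731.7 kJ/kg


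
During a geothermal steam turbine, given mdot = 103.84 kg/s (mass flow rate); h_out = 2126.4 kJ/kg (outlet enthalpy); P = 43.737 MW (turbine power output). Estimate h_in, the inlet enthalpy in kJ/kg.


h_in = h_out + P * 1000 / mdot
h_in = 2126.4 + 43.737 * 1000 / 103.84
h_in = 2547.6 kJ/kg


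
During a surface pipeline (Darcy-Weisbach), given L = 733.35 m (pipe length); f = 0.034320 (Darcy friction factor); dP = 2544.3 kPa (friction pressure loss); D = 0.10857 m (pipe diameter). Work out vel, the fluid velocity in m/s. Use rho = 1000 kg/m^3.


vel = sqrt(dP*1000*2*D / (f*L*rho))
vel = sqrt(2544.3*1000*2*0.10857 / (0.034320*733.35*1000))
vel = 4.6852 m/s


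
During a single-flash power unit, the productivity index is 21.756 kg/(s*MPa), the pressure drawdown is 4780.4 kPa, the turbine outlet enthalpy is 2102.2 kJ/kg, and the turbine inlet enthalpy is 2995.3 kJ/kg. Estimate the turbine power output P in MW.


Step 1: mdot = PI * dP / 1000 = 21.756 * 4780.4 / 1000 = 104.0024 kg/s
Step 2: P = mdot*(h_in - h_out)/1000 = 104.0024*(2995.3 - 2102.2)/1000 = 92.885 MW
P = 92.885 MW


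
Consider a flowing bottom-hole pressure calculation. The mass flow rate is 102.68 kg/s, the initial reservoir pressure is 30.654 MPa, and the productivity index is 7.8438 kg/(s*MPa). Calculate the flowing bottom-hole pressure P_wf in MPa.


P_wf = P_i - mdot / PI
P_wf = 30.654 - 102.68 / 7.8438
P_wf = 17.563 MPa


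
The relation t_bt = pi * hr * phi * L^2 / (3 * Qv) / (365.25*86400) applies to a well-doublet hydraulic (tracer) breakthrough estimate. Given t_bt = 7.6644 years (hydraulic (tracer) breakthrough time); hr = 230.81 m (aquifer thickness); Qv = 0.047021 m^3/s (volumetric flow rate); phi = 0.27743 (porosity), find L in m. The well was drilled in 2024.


L = sqrt(t_bt*365.25*86400*3*Qv / (pi*hr*phi))
L = sqrt(7.6644*365.25*86400*3*0.047021 / (pi*230.81*0.27743))
L = 411.83 m


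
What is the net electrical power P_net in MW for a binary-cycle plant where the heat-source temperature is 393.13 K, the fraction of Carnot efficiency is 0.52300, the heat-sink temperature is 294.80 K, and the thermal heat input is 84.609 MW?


Step 1: eta = (1 - Tc/Th)*f = (1 - 294.8/393.13)*0.523 = 0.1308132
Step 2: P_net = eta * Q_in = 0.1308132 * 84.609 = 11.068 MW
P_net = 11.068 MW


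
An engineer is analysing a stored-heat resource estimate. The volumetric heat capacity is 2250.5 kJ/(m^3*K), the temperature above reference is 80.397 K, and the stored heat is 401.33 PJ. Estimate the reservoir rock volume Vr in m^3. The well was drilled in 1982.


Vr = Q_s * 1e12 / (rhoc * dT)
Vr = 401.33 * 1e12 / (2250.5 * 80.397)
Vr = 2.2181e+09 m^3


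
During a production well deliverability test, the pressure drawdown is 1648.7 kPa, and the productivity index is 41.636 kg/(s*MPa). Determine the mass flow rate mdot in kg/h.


mdot = PI * dP / 1000
mdot = 41.636 * 1648.7 / 1000
mdot = 68.64527 kg/s
Convert: 68.64527 kg/s * 3600.0 = 2.4712e+05 kg/h
mdot = 2.4712e+05 kg/h


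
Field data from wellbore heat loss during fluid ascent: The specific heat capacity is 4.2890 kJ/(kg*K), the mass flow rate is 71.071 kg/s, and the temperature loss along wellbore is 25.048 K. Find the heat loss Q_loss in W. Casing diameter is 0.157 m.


Q_loss = mdot * cp * dT
Q_loss = 71.071 * 4.2890 * 25.048
Q_loss = 7635.220 kW
Convert: 7635.220 kW * 1000.0 = 7.6352e+06 W
Q_loss = 7.6352e+06 W


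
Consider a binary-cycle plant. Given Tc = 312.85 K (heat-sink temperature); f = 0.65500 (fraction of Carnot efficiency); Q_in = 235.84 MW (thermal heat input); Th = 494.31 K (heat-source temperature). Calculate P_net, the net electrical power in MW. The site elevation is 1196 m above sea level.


Step 1: eta = (1 - Tc/Th)*f = (1 - 312.85/494.31)*0.655 = 0.2404489
Step 2: P_net = eta * Q_in = 0.2404489 * 235.84 = 56.707 MW
P_net = 56.707 MW


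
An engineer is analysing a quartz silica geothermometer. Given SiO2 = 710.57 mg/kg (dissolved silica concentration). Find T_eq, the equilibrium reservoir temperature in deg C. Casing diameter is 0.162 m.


T_eq = 1309 / (5.19 - log10(SiO2)) - 273.15
T_eq = 1309 / (5.19 - log10(710.57)) - 273.15
T_eq = 286.64 deg C


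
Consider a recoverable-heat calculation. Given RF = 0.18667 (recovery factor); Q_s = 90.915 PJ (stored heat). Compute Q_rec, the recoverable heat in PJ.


Q_rec = Q_s * RF
Q_rec = 90.915 * 0.18667
Q_rec = 16.971 PJ


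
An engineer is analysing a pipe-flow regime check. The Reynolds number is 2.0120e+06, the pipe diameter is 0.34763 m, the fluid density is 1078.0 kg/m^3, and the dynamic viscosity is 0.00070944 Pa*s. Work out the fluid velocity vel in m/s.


vel = Re * mu / (rho * D)
vel = 2.0120e+06 * 0.00070944 / (1078.0 * 0.34763)
vel = 3.8090 m/s


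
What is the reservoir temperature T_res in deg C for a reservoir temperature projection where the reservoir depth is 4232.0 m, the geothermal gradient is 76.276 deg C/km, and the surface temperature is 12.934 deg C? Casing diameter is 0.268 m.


T_res = T_surf + grad * d / 1000
T_res = 12.934 + 76.276 * 4232.0 / 1000
T_res = 335.73 deg C


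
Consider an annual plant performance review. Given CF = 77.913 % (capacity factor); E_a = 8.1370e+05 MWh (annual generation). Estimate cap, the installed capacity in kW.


cap = E_a / (CF/100 * 8760)
cap = 8.1370e+05 / (77.913/100 * 8760)
cap = 119.2203 MW
Convert: 119.2203 MW * 1000.0 = 1.1922e+05 kW
cap = 1.1922e+05 kW


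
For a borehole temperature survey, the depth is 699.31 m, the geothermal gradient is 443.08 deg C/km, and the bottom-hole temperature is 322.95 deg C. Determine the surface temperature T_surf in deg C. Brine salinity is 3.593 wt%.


T_surf = T_d - grad * d / 1000
T_surf = 322.95 - 443.08 * 699.31 / 1000
T_surf = 13.100 deg C


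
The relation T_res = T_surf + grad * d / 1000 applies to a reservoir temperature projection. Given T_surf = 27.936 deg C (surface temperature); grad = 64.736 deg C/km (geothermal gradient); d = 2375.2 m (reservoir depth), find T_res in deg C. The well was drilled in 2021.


T_res = T_surf + grad * d / 1000
T_res = 27.936 + 64.736 * 2375.2 / 1000
T_res = 181.70 deg C


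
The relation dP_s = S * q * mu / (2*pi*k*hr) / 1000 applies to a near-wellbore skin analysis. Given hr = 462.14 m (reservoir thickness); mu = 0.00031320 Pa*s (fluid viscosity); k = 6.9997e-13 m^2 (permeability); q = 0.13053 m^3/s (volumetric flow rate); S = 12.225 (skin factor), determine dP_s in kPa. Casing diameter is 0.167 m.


dP_s = S * q * mu / (2*pi*k*hr) / 1000
dP_s = 12.225 * 0.13053 * 0.00031320 / (2*pi*6.9997e-13*462.14) / 1000
dP_s = 245.89 kPa


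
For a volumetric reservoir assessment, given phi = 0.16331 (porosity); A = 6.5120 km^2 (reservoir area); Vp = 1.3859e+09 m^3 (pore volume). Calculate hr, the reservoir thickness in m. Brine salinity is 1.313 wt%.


hr = Vp / (A * 1e6 * phi)
hr = 1.3859e+09 / (6.5120 * 1e6 * 0.16331)
hr = 1303.2 m


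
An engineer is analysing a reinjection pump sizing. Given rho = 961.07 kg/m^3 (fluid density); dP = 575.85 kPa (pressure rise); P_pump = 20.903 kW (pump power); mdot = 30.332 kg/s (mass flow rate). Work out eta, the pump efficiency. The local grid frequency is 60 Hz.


eta = mdot * dP / (rho * P_pump)
eta = 30.332 * 575.85 / (961.07 * 20.903)
eta = 0.86945


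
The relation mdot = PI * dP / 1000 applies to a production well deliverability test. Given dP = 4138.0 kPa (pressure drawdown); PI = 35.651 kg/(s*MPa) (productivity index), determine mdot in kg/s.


mdot = PI * dP / 1000
mdot = 35.651 * 4138.0 / 1000
mdot = 147.52 kg/s


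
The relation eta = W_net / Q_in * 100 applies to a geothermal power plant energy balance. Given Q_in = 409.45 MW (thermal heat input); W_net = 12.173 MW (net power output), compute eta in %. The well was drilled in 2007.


eta = W_net / Q_in * 100
eta = 12.173 / 409.45 * 100
eta = 2.9730 %


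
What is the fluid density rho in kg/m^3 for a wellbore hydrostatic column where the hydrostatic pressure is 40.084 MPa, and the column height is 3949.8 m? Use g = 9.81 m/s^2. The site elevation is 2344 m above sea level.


rho = P * 1e6 / (g * h)
rho = 40.084 * 1e6 / (9.81 * 3949.8)
rho = 1034.5 kg/m^3


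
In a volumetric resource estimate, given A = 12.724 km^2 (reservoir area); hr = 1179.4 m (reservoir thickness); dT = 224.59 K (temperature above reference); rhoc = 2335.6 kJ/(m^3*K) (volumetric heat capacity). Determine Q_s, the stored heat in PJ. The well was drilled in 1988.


Step 1: Vr = A*1e6*hr = 12.724*1e6*1179.4 = 1.500669e+10 m^3
Step 2: Q_s = Vr*rhoc*dT/1e12 = 1.500669e+10*2335.6*224.59/1e12 = 7871.8 PJ
Q_s = 7871.8 PJ


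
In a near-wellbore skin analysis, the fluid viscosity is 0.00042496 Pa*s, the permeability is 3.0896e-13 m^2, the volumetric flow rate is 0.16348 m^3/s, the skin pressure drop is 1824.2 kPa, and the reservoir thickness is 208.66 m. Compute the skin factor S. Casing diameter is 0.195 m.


S = dP_s * 1000 * 2*pi*k*hr / (q*mu)
S = 1824.2 * 1000 * 2*pi*3.0896e-13*208.66 / (0.16348*0.00042496)
S = 10.636


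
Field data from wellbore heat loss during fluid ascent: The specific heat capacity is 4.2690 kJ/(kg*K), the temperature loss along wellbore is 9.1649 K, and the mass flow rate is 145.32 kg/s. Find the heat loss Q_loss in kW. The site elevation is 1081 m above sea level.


Q_loss = mdot * cp * dT
Q_loss = 145.32 * 4.2690 * 9.1649
Q_loss = 5685.6 kW


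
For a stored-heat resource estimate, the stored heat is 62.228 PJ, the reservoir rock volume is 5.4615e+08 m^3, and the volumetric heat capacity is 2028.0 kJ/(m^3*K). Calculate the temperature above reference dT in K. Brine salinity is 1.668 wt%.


dT = Q_s * 1e12 / (Vr * rhoc)
dT = 62.228 * 1e12 / (5.4615e+08 * 2028.0)
dT = 56.183 K


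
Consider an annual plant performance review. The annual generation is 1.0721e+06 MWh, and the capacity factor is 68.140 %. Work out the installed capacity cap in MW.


cap = E_a / (CF/100 * 8760)
cap = 1.0721e+06 / (68.140/100 * 8760)
cap = 179.61 MW


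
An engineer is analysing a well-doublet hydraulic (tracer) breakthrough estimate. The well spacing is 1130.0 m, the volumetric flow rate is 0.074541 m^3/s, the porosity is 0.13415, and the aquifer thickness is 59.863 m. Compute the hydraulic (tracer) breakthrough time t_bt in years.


t_bt = pi * hr * phi * L^2 / (3 * Qv) / (365.25*86400)
t_bt = pi * 59.863 * 0.13415 * 1130.0^2 / (3 * 0.074541) / (365.25*86400)
t_bt = 4.5649 years


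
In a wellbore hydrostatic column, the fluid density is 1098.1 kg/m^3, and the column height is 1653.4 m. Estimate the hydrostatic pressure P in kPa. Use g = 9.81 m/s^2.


P = rho * g * h / 1e6
P = 1098.1 * 9.81 * 1653.4 / 1e6
P = 17.81102 MPa
Convert: 17.81102 MPa * 1000.0 = 17811 kPa
P = 17811 kPa


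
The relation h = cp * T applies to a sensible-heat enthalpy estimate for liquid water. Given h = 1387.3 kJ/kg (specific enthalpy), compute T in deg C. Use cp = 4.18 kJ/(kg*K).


T = h / cp
T = 1387.3 / 4.18
T = 331.89 deg C


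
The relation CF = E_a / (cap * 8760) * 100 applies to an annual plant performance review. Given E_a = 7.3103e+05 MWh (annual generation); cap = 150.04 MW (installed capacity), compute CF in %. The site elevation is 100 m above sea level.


CF = E_a / (cap * 8760) * 100
CF = 7.3103e+05 / (150.04 * 8760) * 100
CF = 55.619 %


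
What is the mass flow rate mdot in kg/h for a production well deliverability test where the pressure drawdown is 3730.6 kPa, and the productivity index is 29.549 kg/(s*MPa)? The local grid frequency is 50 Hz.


mdot = PI * dP / 1000
mdot = 29.549 * 3730.6 / 1000
mdot = 110.2355 kg/s
Convert: 110.2355 kg/s * 3600.0 = 3.9685e+05 kg/h
mdot = 3.9685e+05 kg/h


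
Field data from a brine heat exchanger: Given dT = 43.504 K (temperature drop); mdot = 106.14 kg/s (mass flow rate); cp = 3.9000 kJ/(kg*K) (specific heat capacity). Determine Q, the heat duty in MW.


Q = mdot * cp * dT / 1000
Q = 106.14 * 3.9000 * 43.504 / 1000
Q = 18.008 MW


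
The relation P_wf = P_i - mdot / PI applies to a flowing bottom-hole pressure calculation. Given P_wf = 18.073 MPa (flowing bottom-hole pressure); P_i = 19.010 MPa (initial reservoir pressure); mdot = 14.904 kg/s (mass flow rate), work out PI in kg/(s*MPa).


PI = mdot / (P_i - P_wf)
PI = 14.904 / (19.010 - 18.073)
PI = 15.906 kg/(s*MPa)


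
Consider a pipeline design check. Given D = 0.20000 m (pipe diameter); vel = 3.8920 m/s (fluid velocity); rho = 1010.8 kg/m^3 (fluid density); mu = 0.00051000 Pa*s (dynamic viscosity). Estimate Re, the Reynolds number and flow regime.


Step 1: Re = rho*vel*D/mu = 1010.8*3.892*0.2/0.00051 = 1.5428e+06
Step 2: Re = 1.5428e+06 > 4000, so flow is turbulent.
Re = 1.5428e+06 (turbulent)


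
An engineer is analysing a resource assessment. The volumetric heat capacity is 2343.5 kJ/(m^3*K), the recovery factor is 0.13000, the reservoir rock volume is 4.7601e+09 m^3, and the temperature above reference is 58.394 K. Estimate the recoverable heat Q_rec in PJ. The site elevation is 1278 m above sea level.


Step 1: Q_s = Vr*rhoc*dT/1e12 = 4.7601e+09*2343.5*58.394/1e12 = 651.4023 PJ
Step 2: Q_rec = Q_s * RF = 651.4023 * 0.13 = 84.682 PJ
Q_rec = 84.682 PJ


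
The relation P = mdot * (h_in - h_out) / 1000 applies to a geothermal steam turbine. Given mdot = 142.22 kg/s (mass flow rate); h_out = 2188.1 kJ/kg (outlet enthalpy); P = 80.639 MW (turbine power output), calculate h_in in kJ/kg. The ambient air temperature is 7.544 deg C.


h_in = h_out + P * 1000 / mdot
h_in = 2188.1 + 80.639 * 1000 / 142.22
h_in = 2755.1 kJ/kg


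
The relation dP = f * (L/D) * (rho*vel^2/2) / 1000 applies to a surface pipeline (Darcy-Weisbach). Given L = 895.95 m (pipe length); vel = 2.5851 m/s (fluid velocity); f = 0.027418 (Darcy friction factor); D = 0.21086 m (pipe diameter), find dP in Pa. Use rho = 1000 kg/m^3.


dP = f * (L/D) * (rho*vel^2/2) / 1000
dP = 0.027418 * (895.95/0.21086) * (1000*2.5851^2/2) / 1000
dP = 389.2692 kPa
Convert: 389.2692 kPa * 1000.0 = 3.8927e+05 Pa
dP = 3.8927e+05 Pa


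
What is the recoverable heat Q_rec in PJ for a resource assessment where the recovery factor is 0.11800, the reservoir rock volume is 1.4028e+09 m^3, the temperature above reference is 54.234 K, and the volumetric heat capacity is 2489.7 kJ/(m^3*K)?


Step 1: Q_s = Vr*rhoc*dT/1e12 = 1.4028e+09*2489.7*54.234/1e12 = 189.4150 PJ
Step 2: Q_rec = Q_s * RF = 189.4150 * 0.118 = 22.351 PJ
Q_rec = 22.351 PJ


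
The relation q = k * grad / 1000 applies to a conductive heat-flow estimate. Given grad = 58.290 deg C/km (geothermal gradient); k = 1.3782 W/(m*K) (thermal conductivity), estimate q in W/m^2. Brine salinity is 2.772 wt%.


q = k * grad / 1000
q = 1.3782 * 58.290 / 1000
q = 0.080335 W/m^2


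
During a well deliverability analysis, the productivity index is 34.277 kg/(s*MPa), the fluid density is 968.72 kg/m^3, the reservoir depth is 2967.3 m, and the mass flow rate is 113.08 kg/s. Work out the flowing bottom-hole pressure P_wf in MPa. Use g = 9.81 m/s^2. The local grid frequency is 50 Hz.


Step 1: P_i = rho*g*h/1e6 = 968.72*9.81*2967.3/1e6 = 28.19868 MPa
Step 2: P_wf = P_i - mdot/PI = 28.19868 - 113.08/34.277 = 24.900 MPa
P_wf = 24.900 MPa


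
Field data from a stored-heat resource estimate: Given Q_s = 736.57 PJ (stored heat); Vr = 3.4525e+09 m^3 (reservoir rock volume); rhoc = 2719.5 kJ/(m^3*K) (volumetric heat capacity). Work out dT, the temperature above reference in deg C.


dT = Q_s * 1e12 / (Vr * rhoc)
dT = 736.57 * 1e12 / (3.4525e+09 * 2719.5)
dT = 78.44970 K
Convert (temperature difference, 1 K = 1 deg C): 78.44970 K = 78.44970 deg C
dT = 78.450 deg C


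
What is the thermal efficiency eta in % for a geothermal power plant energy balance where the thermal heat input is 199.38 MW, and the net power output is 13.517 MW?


eta = W_net / Q_in * 100
eta = 13.517 / 199.38 * 100
eta = 6.7795 %


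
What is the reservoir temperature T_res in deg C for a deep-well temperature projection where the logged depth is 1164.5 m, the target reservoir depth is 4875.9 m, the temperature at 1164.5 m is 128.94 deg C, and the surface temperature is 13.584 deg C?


Step 1: grad = (T_d1 - T_surf)/d1 * 1000 = (128.94 - 13.584)/1164.5 * 1000 = 99.06054 deg C/km
Step 2: T_res = T_surf + grad*d2/1000 = 13.584 + 99.06054*4875.9/1000 = 496.59 deg C
T_res = 496.59 deg C


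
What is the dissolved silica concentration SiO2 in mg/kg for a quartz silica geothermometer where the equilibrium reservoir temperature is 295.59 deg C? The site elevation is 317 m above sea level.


SiO2 = 10^(5.19 - 1309/(T_eq + 273.15))
SiO2 = 10^(5.19 - 1309/(295.59 + 273.15))
SiO2 = 773.43 mg/kg


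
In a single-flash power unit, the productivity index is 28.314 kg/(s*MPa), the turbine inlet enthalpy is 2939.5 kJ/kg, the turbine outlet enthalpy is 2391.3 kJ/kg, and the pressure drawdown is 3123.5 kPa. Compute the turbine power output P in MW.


Step 1: mdot = PI * dP / 1000 = 28.314 * 3123.5 / 1000 = 88.43878 kg/s
Step 2: P = mdot*(h_in - h_out)/1000 = 88.43878*(2939.5 - 2391.3)/1000 = 48.482 MW
P = 48.482 MW


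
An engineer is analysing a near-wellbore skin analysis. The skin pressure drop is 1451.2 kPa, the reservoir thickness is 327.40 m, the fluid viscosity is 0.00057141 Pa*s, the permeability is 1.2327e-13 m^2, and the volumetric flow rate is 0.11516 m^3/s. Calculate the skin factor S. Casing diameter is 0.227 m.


S = dP_s * 1000 * 2*pi*k*hr / (q*mu)
S = 1451.2 * 1000 * 2*pi*1.2327e-13*327.40 / (0.11516*0.00057141)
S = 5.5923


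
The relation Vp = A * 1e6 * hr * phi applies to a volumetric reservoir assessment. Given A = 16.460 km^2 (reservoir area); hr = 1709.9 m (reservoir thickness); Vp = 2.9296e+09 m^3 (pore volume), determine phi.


phi = Vp / (A * 1e6 * hr)
phi = 2.9296e+09 / (16.460 * 1e6 * 1709.9)
phi = 0.10409


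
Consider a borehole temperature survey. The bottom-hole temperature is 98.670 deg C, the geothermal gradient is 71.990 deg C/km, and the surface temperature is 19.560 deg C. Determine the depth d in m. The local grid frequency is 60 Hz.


d = (T_d - T_surf) / grad * 1000
d = (98.670 - 19.560) / 71.990 * 1000
d = 1098.9 m


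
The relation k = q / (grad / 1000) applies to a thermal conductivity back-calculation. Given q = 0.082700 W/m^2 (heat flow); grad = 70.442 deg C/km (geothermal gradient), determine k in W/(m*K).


k = q / (grad / 1000)
k = 0.082700 / (70.442 / 1000)
k = 1.1740 W/(m*K)


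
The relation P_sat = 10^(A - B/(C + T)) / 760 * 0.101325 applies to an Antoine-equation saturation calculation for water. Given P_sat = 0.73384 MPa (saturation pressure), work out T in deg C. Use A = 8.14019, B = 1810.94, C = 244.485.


T = B / (A - log10(P_sat * 760 / 0.101325)) - C
T = 1810.94 / (8.14019 - log10(0.73384 * 760 / 0.101325)) - 244.485
T = 167.14 deg C


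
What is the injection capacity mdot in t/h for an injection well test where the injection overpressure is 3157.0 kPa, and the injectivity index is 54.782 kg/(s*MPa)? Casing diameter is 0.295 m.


mdot = II * dP / 1000
mdot = 54.782 * 3157.0 / 1000
mdot = 172.9468 kg/s
Convert: 172.9468 kg/s * 3.6 = 622.61 t/h
mdot = 622.61 t/h


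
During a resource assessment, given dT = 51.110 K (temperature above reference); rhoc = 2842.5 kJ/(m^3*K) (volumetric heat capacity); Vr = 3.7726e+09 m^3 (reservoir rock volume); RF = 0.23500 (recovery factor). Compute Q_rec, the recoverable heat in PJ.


Step 1: Q_s = Vr*rhoc*dT/1e12 = 3.7726e+09*2842.5*51.11/1e12 = 548.0840 PJ
Step 2: Q_rec = Q_s * RF = 548.0840 * 0.235 = 128.80 PJ
Q_rec = 128.80 PJ


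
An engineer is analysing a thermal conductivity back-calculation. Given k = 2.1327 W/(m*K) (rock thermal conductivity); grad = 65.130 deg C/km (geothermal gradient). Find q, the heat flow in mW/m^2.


q = k * grad / 1000
q = 2.1327 * 65.130 / 1000
q = 0.1389028 W/m^2
Convert: 0.1389028 W/m^2 * 1000.0 = 138.90 mW/m^2
q = 138.90 mW/m^2


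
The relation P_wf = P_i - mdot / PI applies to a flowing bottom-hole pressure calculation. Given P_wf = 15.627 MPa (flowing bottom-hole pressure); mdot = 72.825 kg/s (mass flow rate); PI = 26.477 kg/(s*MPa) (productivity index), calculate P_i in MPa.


P_i = P_wf + mdot / PI
P_i = 15.627 + 72.825 / 26.477
P_i = 18.378 MPa


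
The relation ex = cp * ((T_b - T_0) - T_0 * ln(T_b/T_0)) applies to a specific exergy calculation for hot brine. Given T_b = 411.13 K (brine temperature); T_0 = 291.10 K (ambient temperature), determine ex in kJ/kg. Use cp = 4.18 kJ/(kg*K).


ex = cp * ((T_b - T_0) - T_0 * ln(T_b/T_0))
ex = 4.18 * ((411.13 - 291.10) - 291.10 * ln(411.13/291.10))
ex = 81.635 kJ/kg


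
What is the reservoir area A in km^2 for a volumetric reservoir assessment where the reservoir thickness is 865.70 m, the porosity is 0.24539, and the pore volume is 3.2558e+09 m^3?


A = Vp / (1e6 * hr * phi)
A = 3.2558e+09 / (1e6 * 865.70 * 0.24539)
A = 15.326 km^2


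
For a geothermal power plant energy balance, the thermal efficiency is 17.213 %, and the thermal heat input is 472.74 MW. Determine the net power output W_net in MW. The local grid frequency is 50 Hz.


W_net = eta / 100 * Q_in
W_net = 17.213 / 100 * 472.74
W_net = 81.373 MW


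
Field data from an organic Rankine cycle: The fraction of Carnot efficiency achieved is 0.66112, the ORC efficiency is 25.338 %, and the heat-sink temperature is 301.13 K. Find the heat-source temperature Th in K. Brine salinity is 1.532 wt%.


Th = Tc / (1 - (eta_orc/100)/f)
Th = 301.13 / (1 - (25.338/100)/0.66112)
Th = 488.26 K


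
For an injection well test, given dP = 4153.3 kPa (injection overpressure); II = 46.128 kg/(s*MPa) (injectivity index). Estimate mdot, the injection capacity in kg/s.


mdot = II * dP / 1000
mdot = 46.128 * 4153.3 / 1000
mdot = 191.58 kg/s


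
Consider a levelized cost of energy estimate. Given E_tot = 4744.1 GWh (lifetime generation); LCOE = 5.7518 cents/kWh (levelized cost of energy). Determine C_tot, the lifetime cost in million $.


C_tot = LCOE / 100 * E_tot
C_tot = 5.7518 / 100 * 4744.1
C_tot = 272.87 million $


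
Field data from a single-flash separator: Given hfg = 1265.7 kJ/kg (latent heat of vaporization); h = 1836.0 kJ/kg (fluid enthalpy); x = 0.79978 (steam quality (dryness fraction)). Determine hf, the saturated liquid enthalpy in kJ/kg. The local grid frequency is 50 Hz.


hf = h - x * hfg
hf = 1836.0 - 0.79978 * 1265.7
hf = 823.72 kJ/kg


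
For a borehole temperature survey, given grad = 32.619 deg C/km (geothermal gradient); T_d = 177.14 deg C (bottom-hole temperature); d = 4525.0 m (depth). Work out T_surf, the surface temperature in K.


T_surf = T_d - grad * d / 1000
T_surf = 177.14 - 32.619 * 4525.0 / 1000
T_surf = 29.53902 deg C
Convert to K: 29.53902 + 273.15 = 302.69 K
T_surf = 302.69 K


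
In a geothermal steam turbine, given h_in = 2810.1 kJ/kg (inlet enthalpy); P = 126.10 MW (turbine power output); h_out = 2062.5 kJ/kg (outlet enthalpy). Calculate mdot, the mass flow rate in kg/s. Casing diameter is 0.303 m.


mdot = P * 1000 / (h_in - h_out)
mdot = 126.10 * 1000 / (2810.1 - 2062.5)
mdot = 168.67 kg/s


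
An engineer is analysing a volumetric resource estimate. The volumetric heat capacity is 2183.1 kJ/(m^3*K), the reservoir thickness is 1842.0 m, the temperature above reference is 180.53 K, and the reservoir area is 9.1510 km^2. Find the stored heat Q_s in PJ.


Step 1: Vr = A*1e6*hr = 9.151*1e6*1842.0 = 1.685614e+10 m^3
Step 2: Q_s = Vr*rhoc*dT/1e12 = 1.685614e+10*2183.1*180.53/1e12 = 6643.3 PJ
Q_s = 6643.3 PJ


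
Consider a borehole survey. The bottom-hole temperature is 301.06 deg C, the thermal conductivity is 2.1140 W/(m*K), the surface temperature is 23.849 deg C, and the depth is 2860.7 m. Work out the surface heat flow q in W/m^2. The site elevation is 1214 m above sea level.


Step 1: grad = (T_d - T_surf)/d * 1000 = (301.06 - 23.849)/2860.7 * 1000 = 96.90321 deg C/km
Step 2: q = k * grad / 1000 = 2.114 * 96.90321 / 1000 = 0.20485 W/m^2
q = 0.20485 W/m^2


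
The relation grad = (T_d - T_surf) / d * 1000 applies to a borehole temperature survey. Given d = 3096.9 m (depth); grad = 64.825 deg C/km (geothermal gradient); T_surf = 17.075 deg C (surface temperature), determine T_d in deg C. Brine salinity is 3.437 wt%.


T_d = T_surf + grad * d / 1000
T_d = 17.075 + 64.825 * 3096.9 / 1000
T_d = 217.83 deg C


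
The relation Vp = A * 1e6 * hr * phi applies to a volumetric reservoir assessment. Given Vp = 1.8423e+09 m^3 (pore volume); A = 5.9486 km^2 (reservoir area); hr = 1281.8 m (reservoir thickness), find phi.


phi = Vp / (A * 1e6 * hr)
phi = 1.8423e+09 / (5.9486 * 1e6 * 1281.8)
phi = 0.24162


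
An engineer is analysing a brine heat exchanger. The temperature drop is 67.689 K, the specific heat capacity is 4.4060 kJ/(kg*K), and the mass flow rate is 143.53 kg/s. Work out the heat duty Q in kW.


Q = mdot * cp * dT / 1000
Q = 143.53 * 4.4060 * 67.689 / 1000
Q = 42.80606 MW
Convert: 42.80606 MW * 1000.0 = 42806 kW
Q = 42806 kW


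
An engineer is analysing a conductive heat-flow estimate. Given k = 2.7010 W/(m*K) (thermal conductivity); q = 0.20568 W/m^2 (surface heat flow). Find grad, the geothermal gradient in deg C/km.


grad = q * 1000 / k
grad = 0.20568 * 1000 / 2.7010
grad = 76.150 deg C/km


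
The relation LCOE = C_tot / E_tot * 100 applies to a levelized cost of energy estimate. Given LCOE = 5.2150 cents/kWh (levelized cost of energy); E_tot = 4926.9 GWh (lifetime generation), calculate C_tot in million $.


C_tot = LCOE / 100 * E_tot
C_tot = 5.2150 / 100 * 4926.9
C_tot = 256.94 million $


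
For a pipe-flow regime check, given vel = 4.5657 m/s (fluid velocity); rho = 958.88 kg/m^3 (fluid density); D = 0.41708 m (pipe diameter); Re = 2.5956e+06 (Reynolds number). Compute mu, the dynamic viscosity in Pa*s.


mu = rho * vel * D / Re
mu = 958.88 * 4.5657 * 0.41708 / 2.5956e+06
mu = 0.00070348 Pa*s


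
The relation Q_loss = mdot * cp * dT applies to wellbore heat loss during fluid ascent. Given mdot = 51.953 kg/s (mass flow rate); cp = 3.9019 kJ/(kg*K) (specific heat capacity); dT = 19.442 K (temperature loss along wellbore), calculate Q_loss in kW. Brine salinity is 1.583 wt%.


Q_loss = mdot * cp * dT
Q_loss = 51.953 * 3.9019 * 19.442
Q_loss = 3941.2 kW


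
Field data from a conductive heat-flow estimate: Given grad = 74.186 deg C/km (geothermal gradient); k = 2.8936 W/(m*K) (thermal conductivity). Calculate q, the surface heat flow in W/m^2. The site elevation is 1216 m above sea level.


q = k * grad / 1000
q = 2.8936 * 74.186 / 1000
q = 0.21466 W/m^2


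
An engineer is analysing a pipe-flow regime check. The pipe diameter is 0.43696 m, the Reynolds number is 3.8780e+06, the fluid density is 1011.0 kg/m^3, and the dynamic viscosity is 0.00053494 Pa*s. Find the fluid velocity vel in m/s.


vel = Re * mu / (rho * D)
vel = 3.8780e+06 * 0.00053494 / (1011.0 * 0.43696)
vel = 4.6959 m/s


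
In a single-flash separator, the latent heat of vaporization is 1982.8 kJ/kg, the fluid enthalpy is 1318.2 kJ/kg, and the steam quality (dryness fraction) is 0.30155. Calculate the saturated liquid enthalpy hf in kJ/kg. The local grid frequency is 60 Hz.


hf = h - x * hfg
hf = 1318.2 - 0.30155 * 1982.8
hf = 720.29 kJ/kg


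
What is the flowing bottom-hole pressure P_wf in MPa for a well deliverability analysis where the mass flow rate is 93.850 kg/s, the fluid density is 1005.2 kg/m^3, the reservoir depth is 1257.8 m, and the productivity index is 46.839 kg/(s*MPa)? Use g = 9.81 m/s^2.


Step 1: P_i = rho*g*h/1e6 = 1005.2*9.81*1257.8/1e6 = 12.40318 MPa
Step 2: P_wf = P_i - mdot/PI = 12.40318 - 93.85/46.839 = 10.400 MPa
P_wf = 10.400 MPa


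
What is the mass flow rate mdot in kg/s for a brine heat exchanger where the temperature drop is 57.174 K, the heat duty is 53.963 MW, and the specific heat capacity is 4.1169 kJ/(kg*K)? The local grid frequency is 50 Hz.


mdot = Q * 1000 / (cp * dT)
mdot = 53.963 * 1000 / (4.1169 * 57.174)
mdot = 229.26 kg/s


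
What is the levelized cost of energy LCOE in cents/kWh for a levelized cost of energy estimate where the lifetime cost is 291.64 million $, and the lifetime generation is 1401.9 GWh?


LCOE = C_tot / E_tot * 100
LCOE = 291.64 / 1401.9 * 100
LCOE = 20.803 cents/kWh


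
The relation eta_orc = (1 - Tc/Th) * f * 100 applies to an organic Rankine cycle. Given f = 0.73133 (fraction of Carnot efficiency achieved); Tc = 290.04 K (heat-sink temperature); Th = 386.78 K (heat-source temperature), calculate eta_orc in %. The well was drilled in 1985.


eta_orc = (1 - Tc/Th) * f * 100
eta_orc = (1 - 290.04/386.78) * 0.73133 * 100
eta_orc = 18.292 %


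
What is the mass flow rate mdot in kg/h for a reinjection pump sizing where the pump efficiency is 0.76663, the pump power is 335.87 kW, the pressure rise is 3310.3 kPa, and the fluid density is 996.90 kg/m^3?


mdot = P_pump * rho * eta / dP
mdot = 335.87 * 996.90 * 0.76663 / 3310.3
mdot = 77.54276 kg/s
Convert: 77.54276 kg/s * 3600.0 = 2.7915e+05 kg/h
mdot = 2.7915e+05 kg/h


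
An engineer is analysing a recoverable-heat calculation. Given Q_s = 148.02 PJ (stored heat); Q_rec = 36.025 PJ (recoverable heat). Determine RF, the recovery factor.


RF = Q_rec / Q_s
RF = 36.025 / 148.02
RF = 0.24338


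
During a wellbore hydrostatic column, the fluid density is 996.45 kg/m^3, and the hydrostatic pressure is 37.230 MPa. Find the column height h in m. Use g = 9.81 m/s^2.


h = P * 1e6 / (g * rho)
h = 37.230 * 1e6 / (9.81 * 996.45)
h = 3808.6 m


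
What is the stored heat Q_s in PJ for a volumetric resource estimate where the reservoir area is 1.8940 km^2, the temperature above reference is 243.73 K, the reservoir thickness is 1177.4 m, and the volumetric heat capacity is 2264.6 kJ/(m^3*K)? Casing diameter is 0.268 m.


Step 1: Vr = A*1e6*hr = 1.894*1e6*1177.4 = 2.229996e+09 m^3
Step 2: Q_s = Vr*rhoc*dT/1e12 = 2.229996e+09*2264.6*243.73/1e12 = 1230.8 PJ
Q_s = 1230.8 PJ


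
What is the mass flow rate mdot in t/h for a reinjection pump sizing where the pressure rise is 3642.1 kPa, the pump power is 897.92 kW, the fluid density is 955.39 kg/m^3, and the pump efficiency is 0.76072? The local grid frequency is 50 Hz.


mdot = P_pump * rho * eta / dP
mdot = 897.92 * 955.39 * 0.76072 / 3642.1
mdot = 179.1807 kg/s
Convert: 179.1807 kg/s * 3.6 = 645.05 t/h
mdot = 645.05 t/h


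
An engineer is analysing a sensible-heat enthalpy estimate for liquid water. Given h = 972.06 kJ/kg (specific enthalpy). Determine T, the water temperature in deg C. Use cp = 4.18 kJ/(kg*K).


T = h / cp
T = 972.06 / 4.18
T = 232.55 deg C


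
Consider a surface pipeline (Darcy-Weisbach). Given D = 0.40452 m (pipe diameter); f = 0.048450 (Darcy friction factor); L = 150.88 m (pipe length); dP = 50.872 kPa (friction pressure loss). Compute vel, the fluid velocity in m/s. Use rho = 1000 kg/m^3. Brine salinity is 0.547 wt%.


vel = sqrt(dP*1000*2*D / (f*L*rho))
vel = sqrt(50.872*1000*2*0.40452 / (0.048450*150.88*1000))
vel = 2.3728 m/s


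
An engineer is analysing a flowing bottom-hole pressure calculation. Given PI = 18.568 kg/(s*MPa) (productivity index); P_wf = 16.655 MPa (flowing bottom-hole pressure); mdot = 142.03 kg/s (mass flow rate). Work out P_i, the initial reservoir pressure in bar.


P_i = P_wf + mdot / PI
P_i = 16.655 + 142.03 / 18.568
P_i = 24.30418 MPa
Convert: 24.30418 MPa * 10.0 = 243.04 bar
P_i = 243.04 bar


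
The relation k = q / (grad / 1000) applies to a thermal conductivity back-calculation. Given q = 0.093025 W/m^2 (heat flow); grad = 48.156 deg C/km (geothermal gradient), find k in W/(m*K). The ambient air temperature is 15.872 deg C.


k = q / (grad / 1000)
k = 0.093025 / (48.156 / 1000)
k = 1.9317 W/(m*K)


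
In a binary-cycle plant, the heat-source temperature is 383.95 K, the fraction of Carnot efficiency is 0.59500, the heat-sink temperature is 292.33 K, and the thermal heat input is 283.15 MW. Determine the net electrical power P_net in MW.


Step 1: eta = (1 - Tc/Th)*f = (1 - 292.33/383.95)*0.595 = 0.1419818
Step 2: P_net = eta * Q_in = 0.1419818 * 283.15 = 40.202 MW
P_net = 40.202 MW


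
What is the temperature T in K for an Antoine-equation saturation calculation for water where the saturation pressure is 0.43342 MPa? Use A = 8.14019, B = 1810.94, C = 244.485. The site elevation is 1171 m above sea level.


T = B / (A - log10(P_sat * 760 / 0.101325)) - C
T = 1810.94 / (8.14019 - log10(0.43342 * 760 / 0.101325)) - 244.485
T = 146.8002 deg C
Convert to K: 146.8002 + 273.15 = 419.95 K
T = 419.95 K


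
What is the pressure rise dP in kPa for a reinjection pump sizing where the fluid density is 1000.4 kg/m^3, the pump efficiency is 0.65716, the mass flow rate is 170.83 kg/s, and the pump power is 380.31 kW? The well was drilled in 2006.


dP = P_pump * rho * eta / mdot
dP = 380.31 * 1000.4 * 0.65716 / 170.83
dP = 1463.6 kPa


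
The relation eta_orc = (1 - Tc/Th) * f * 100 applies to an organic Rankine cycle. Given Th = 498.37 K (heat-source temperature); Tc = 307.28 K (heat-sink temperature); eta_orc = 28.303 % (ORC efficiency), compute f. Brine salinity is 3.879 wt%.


f = (eta_orc/100) / (1 - Tc/Th)
f = (28.303/100) / (1 - 307.28/498.37)
f = 0.73815


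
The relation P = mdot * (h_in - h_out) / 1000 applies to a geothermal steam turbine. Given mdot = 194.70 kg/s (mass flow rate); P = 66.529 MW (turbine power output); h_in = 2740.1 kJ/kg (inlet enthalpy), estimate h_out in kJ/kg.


h_out = h_in - P * 1000 / mdot
h_out = 2740.1 - 66.529 * 1000 / 194.70
h_out = 2398.4 kJ/kg
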